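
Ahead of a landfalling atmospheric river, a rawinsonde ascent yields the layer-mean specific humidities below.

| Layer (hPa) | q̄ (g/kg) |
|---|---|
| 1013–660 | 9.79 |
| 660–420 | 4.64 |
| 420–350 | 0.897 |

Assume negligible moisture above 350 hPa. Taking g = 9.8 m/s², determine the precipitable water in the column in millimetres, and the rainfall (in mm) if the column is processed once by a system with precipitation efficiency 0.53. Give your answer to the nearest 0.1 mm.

Precipitable water is the column-integrated vapour mass per unit area: PW = (1/g) Σ q̄ Δp, with q in kg/kg and Δp in Pa (1 kg/m² of water = 1 mm).
Layer 1013–660 hPa: Δp = 353 hPa = 35300 Pa, q̄ = 0.00979 kg/kg → 0.00979 × 35300 / 9.8 = 35.26 mm
Layer 660–420 hPa: Δp = 240 hPa = 24000 Pa, q̄ = 0.00464 kg/kg → 0.00464 × 24000 / 9.8 = 11.36 mm
Layer 420–350 hPa: Δp = 70 hPa = 7000 Pa, q̄ = 0.000897 kg/kg → 0.000897 × 7000 / 9.8 = 0.64 mm
PW = 35.26 + 11.36 + 0.64 = 47.26 ≈ 47.3 mm.
Rainfall = ε × PW = 0.53 × 47.3 = 25.1 mm.

PW ≈ 47.3 mm; rainfall ≈ 25.1 mm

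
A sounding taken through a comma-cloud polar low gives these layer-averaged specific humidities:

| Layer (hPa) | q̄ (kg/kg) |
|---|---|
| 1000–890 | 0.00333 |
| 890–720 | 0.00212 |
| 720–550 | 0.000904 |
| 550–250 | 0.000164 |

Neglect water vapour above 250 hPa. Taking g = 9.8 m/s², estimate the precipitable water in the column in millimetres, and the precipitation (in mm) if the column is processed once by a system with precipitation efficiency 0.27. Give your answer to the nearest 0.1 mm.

PW ≈ 9.5 mm; precipitation ≈ 2.6 mm

Precipitable water is the column-integrated vapour mass per unit area: PW = (1/g) Σ q̄ Δp, with q in kg/kg and Δp in Pa (1 kg/m² of water = 1 mm).
Layer 1000–890 hPa: Δp = 110 hPa = 11000 Pa, q̄ = 0.00333 kg/kg → 0.00333 × 11000 / 9.8 = 3.74 mm
Layer 890–720 hPa: Δp = 170 hPa = 17000 Pa, q̄ = 0.00212 kg/kg → 0.00212 × 17000 / 9.8 = 3.68 mm
Layer 720–550 hPa: Δp = 170 hPa = 17000 Pa, q̄ = 0.000904 kg/kg → 0.000904 × 17000 / 9.8 = 1.57 mm
Layer 550–250 hPa: Δp = 300 hPa = 30000 Pa, q̄ = 0.000164 kg/kg → 0.000164 × 30000 / 9.8 = 0.50 mm
PW = 3.74 + 3.68 + 1.57 + 0.50 = 9.49 ≈ 9.5 mm.
Precipitation = ε × PW = 0.27 × 9.5 = 2.6 mm.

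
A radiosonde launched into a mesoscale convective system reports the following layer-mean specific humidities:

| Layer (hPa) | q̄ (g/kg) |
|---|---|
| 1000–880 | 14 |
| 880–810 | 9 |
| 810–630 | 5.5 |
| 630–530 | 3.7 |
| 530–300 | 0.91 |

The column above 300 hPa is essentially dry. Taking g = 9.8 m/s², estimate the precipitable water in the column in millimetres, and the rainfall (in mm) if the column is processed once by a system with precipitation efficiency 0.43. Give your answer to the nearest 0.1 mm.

Precipitable water is the column-integrated vapour mass per unit area: PW = (1/g) Σ q̄ Δp, with q in kg/kg and Δp in Pa (1 kg/m² of water = 1 mm).
Layer 1000–880 hPa: Δp = 120 hPa = 12000 Pa, q̄ = 0.014 kg/kg → 0.014 × 12000 / 9.8 = 17.14 mm
Layer 880–810 hPa: Δp = 70 hPa = 7000 Pa, q̄ = 0.009 kg/kg → 0.009 × 7000 / 9.8 = 6.43 mm
Layer 810–630 hPa: Δp = 180 hPa = 18000 Pa, q̄ = 0.0055 kg/kg → 0.0055 × 18000 / 9.8 = 10.10 mm
Layer 630–530 hPa: Δp = 100 hPa = 10000 Pa, q̄ = 0.0037 kg/kg → 0.0037 × 10000 / 9.8 = 3.78 mm
Layer 530–300 hPa: Δp = 230 hPa = 23000 Pa, q̄ = 0.00091 kg/kg → 0.00091 × 23000 / 9.8 = 2.14 mm
PW = 17.14 + 6.43 + 10.10 + 3.78 + 2.14 = 39.59 ≈ 39.6 mm.
Rainfall = ε × PW = 0.43 × 39.6 = 17.0 mm.

PW ≈ 39.6 mm; rainfall ≈ 17.0 mm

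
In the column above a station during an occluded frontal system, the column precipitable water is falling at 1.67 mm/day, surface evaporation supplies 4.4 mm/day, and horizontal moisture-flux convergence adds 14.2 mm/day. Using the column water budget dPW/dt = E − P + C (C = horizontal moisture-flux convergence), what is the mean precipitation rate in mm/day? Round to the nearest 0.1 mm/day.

P ≈ 20.3 mm/day

dPW/dt = -1.67 mm/day.
P = E + C − dPW/dt = 4.4 + (14.2) − (-1.67) = 20.3 mm/day.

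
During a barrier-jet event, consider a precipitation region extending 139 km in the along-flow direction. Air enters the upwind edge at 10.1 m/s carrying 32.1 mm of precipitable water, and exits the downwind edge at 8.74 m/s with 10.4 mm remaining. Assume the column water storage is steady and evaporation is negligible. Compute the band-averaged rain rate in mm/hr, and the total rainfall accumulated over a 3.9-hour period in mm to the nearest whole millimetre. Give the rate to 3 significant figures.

R ≈ 6.04 mm/hr; total ≈ 24 mm

Column moisture flux per unit crosswind length is F = V × PW.
Inflow: F_in = 10.1 × 32.1 = 324.21 mm·m/s
Outflow: F_out = 8.74 × 10.4 = 90.896 mm·m/s
Steady-state rate R = (F_in − F_out)/L = (324.21 − 90.896) / 139000 m = 1.679e-03 mm/s.
R = 1.679e-03 × 3600 = 6.04 mm/hr.
Over 3.9 h: total = 6.04 × 3.9 = 23.556 ≈ 24 mm.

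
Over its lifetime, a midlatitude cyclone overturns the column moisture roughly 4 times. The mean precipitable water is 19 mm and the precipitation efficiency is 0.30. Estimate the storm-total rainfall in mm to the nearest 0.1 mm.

Each cycle deposits ε × PW = 0.30 × 19 = 5.7 mm.
Over 4 cycles: 4 × 5.7 = 22.8 mm.

rainfall ≈ 22.8 mm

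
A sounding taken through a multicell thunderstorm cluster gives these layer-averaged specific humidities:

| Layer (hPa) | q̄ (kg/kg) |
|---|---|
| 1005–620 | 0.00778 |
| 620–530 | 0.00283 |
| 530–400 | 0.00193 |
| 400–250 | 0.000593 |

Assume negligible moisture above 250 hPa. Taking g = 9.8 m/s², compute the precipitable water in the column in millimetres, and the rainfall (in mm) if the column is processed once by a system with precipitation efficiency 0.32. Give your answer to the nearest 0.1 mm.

PW ≈ 36.6 mm; rainfall ≈ 11.7 mm

Precipitable water is the column-integrated vapour mass per unit area: PW = (1/g) Σ q̄ Δp, with q in kg/kg and Δp in Pa (1 kg/m² of water = 1 mm).
Layer 1005–620 hPa: Δp = 385 hPa = 38500 Pa, q̄ = 0.00778 kg/kg → 0.00778 × 38500 / 9.8 = 30.56 mm
Layer 620–530 hPa: Δp = 90 hPa = 9000 Pa, q̄ = 0.00283 kg/kg → 0.00283 × 9000 / 9.8 = 2.60 mm
Layer 530–400 hPa: Δp = 130 hPa = 13000 Pa, q̄ = 0.00193 kg/kg → 0.00193 × 13000 / 9.8 = 2.56 mm
Layer 400–250 hPa: Δp = 150 hPa = 15000 Pa, q̄ = 0.000593 kg/kg → 0.000593 × 15000 / 9.8 = 0.91 mm
PW = 30.56 + 2.60 + 2.56 + 0.91 = 36.63 ≈ 36.6 mm.
Rainfall = ε × PW = 0.32 × 36.6 = 11.7 mm.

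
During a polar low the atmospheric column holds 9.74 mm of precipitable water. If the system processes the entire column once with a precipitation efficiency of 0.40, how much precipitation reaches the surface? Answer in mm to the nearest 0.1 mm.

precipitation ≈ 3.9 mm

Precipitation = ε × PW = 0.40 × 9.74 = 3.9 mm.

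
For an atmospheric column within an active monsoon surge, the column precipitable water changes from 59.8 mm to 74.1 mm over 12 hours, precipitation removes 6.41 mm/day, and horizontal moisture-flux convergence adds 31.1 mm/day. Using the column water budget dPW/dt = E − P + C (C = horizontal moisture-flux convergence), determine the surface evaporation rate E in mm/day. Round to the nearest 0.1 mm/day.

E ≈ 3.9 mm/day

dPW/dt = (74.1 − 59.8) mm / (12/24 day) = +28.600 mm/day.
E = dPW/dt + P − C = (+28.600) + 6.41 − (31.1) = 3.9 mm/day.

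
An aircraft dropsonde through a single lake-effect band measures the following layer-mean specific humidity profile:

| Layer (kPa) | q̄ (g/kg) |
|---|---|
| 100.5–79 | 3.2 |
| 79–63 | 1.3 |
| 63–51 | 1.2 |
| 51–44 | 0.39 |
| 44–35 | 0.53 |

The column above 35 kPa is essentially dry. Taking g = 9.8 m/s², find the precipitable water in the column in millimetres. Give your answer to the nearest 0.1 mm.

PW ≈ 11.4 mm

Precipitable water is the column-integrated vapour mass per unit area: PW = (1/g) Σ q̄ Δp, with q in kg/kg and Δp in Pa (1 kg/m² of water = 1 mm).
Layer 100.5–79 kPa: Δp = 215 hPa = 21500 Pa, q̄ = 0.0032 kg/kg → 0.0032 × 21500 / 9.8 = 7.02 mm
Layer 79–63 kPa: Δp = 160 hPa = 16000 Pa, q̄ = 0.0013 kg/kg → 0.0013 × 16000 / 9.8 = 2.12 mm
Layer 63–51 kPa: Δp = 120 hPa = 12000 Pa, q̄ = 0.0012 kg/kg → 0.0012 × 12000 / 9.8 = 1.47 mm
Layer 51–44 kPa: Δp = 70 hPa = 7000 Pa, q̄ = 0.00039 kg/kg → 0.00039 × 7000 / 9.8 = 0.28 mm
Layer 44–35 kPa: Δp = 90 hPa = 9000 Pa, q̄ = 0.00053 kg/kg → 0.00053 × 9000 / 9.8 = 0.49 mm
PW = 7.02 + 2.12 + 1.47 + 0.28 + 0.49 = 11.38 ≈ 11.4 mm.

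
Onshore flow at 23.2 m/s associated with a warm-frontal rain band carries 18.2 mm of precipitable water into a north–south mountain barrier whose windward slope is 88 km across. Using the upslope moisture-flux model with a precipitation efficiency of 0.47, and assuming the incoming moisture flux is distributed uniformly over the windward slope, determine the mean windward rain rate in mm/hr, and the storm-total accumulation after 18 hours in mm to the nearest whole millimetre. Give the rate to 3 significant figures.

R ≈ 8.12 mm/hr; total ≈ 146 mm

Incoming column moisture flux per unit ridge length: F = V × PW = 23.2 × 18.2 = 422.24 mm·m/s.
Spread over the 88 km slope with efficiency ε = 0.47: R = ε·F/W = 0.47 × 422.24 / 88000 m = 2.255e-03 mm/s.
R = 2.255e-03 × 3600 = 8.12 mm/hr.
Over 18 h: total = 8.12 × 18 = 146.16 ≈ 146 mm.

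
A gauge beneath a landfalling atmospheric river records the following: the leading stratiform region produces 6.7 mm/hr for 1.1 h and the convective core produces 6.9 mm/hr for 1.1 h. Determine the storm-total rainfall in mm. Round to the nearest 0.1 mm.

Total = Σ Rᵢ Δtᵢ = 6.7 × 1.1 + 6.9 × 1.1
      = 7.37 + 7.59 = 15.0 mm.

total ≈ 15.0 mm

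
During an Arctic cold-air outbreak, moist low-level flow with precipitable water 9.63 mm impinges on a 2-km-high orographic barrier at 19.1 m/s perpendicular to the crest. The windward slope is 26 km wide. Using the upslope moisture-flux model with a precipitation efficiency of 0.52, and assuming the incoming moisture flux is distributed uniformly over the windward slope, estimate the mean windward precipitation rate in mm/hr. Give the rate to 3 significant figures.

Incoming column moisture flux per unit ridge length: F = V × PW = 19.1 × 9.63 = 183.933 mm·m/s.
Spread over the 26 km slope with efficiency ε = 0.52: R = ε·F/W = 0.52 × 183.933 / 26000 m = 3.679e-03 mm/s.
R = 3.679e-03 × 3600 = 13.2 mm/hr.

R ≈ 13.2 mm/hr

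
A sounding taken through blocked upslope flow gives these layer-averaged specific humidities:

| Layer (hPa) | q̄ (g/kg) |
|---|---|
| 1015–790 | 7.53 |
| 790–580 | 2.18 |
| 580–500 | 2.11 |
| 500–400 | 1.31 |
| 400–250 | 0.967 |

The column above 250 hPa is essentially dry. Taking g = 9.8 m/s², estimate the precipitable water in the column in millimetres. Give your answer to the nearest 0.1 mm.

PW ≈ 26.5 mm

Precipitable water is the column-integrated vapour mass per unit area: PW = (1/g) Σ q̄ Δp, with q in kg/kg and Δp in Pa (1 kg/m² of water = 1 mm).
Layer 1015–790 hPa: Δp = 225 hPa = 22500 Pa, q̄ = 0.00753 kg/kg → 0.00753 × 22500 / 9.8 = 17.29 mm
Layer 790–580 hPa: Δp = 210 hPa = 21000 Pa, q̄ = 0.00218 kg/kg → 0.00218 × 21000 / 9.8 = 4.67 mm
Layer 580–500 hPa: Δp = 80 hPa = 8000 Pa, q̄ = 0.00211 kg/kg → 0.00211 × 8000 / 9.8 = 1.72 mm
Layer 500–400 hPa: Δp = 100 hPa = 10000 Pa, q̄ = 0.00131 kg/kg → 0.00131 × 10000 / 9.8 = 1.34 mm
Layer 400–250 hPa: Δp = 150 hPa = 15000 Pa, q̄ = 0.000967 kg/kg → 0.000967 × 15000 / 9.8 = 1.48 mm
PW = 17.29 + 4.67 + 1.72 + 1.34 + 1.48 = 26.50 ≈ 26.5 mm.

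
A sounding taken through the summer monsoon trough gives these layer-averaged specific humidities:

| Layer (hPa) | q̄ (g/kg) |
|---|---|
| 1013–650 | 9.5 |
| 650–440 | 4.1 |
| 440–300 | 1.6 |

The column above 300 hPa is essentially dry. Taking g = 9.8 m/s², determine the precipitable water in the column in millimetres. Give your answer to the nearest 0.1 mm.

PW ≈ 46.3 mm

Precipitable water is the column-integrated vapour mass per unit area: PW = (1/g) Σ q̄ Δp, with q in kg/kg and Δp in Pa (1 kg/m² of water = 1 mm).
Layer 1013–650 hPa: Δp = 363 hPa = 36300 Pa, q̄ = 0.0095 kg/kg → 0.0095 × 36300 / 9.8 = 35.19 mm
Layer 650–440 hPa: Δp = 210 hPa = 21000 Pa, q̄ = 0.0041 kg/kg → 0.0041 × 21000 / 9.8 = 8.79 mm
Layer 440–300 hPa: Δp = 140 hPa = 14000 Pa, q̄ = 0.0016 kg/kg → 0.0016 × 14000 / 9.8 = 2.29 mm
PW = 35.19 + 8.79 + 2.29 = 46.27 ≈ 46.3 mm.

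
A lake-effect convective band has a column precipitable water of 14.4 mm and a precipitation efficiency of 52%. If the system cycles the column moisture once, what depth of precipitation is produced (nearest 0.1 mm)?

Precipitation = ε × PW = 0.52 × 14.4 = 7.5 mm.

precipitation ≈ 7.5 mm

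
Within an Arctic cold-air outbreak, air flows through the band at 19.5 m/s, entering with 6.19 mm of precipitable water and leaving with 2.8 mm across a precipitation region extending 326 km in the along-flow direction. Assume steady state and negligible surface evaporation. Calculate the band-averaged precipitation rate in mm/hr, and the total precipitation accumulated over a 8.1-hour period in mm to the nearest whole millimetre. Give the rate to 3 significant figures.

R ≈ 0.730 mm/hr; total ≈ 6 mm

Column moisture flux per unit crosswind length is F = V × PW.
Inflow: F_in = 19.5 × 6.19 = 120.705 mm·m/s
Outflow: F_out = 19.5 × 2.8 = 54.6 mm·m/s
Steady-state rate R = (F_in − F_out)/L = (120.705 − 54.6) / 326000 m = 2.028e-04 mm/s.
R = 2.028e-04 × 3600 = 0.730 mm/hr.
Over 8.1 h: total = 0.730 × 8.1 = 5.913 ≈ 6 mm.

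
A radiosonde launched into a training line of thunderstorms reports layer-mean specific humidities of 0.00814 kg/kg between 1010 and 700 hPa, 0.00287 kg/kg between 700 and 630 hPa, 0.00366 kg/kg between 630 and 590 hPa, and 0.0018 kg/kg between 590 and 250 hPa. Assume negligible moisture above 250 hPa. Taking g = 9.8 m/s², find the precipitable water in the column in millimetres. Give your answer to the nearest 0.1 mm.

Precipitable water is the column-integrated vapour mass per unit area: PW = (1/g) Σ q̄ Δp, with q in kg/kg and Δp in Pa (1 kg/m² of water = 1 mm).
Layer 1010–700 hPa: Δp = 310 hPa = 31000 Pa, q̄ = 0.00814 kg/kg → 0.00814 × 31000 / 9.8 = 25.75 mm
Layer 700–630 hPa: Δp = 70 hPa = 7000 Pa, q̄ = 0.00287 kg/kg → 0.00287 × 7000 / 9.8 = 2.05 mm
Layer 630–590 hPa: Δp = 40 hPa = 4000 Pa, q̄ = 0.00366 kg/kg → 0.00366 × 4000 / 9.8 = 1.49 mm
Layer 590–250 hPa: Δp = 340 hPa = 34000 Pa, q̄ = 0.0018 kg/kg → 0.0018 × 34000 / 9.8 = 6.24 mm
PW = 25.75 + 2.05 + 1.49 + 6.24 = 35.53 ≈ 35.5 mm.

PW ≈ 35.5 mm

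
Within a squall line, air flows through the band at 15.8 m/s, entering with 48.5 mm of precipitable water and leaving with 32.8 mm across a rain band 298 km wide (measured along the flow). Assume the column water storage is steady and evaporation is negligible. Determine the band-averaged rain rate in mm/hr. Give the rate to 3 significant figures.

R ≈ 3.00 mm/hr

Column moisture flux per unit crosswind length is F = V × PW.
Inflow: F_in = 15.8 × 48.5 = 766.3 mm·m/s
Outflow: F_out = 15.8 × 32.8 = 518.24 mm·m/s
Steady-state rate R = (F_in − F_out)/L = (766.3 − 518.24) / 298000 m = 8.324e-04 mm/s.
R = 8.324e-04 × 3600 = 3.00 mm/hr.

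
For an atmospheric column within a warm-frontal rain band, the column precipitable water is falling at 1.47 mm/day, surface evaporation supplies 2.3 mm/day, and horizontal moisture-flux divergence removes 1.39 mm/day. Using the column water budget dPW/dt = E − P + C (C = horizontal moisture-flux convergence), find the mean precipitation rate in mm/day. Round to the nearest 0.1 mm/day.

P ≈ 2.4 mm/day

dPW/dt = -1.47 mm/day.
P = E + C − dPW/dt = 2.3 + (-1.39) − (-1.47) = 2.4 mm/day.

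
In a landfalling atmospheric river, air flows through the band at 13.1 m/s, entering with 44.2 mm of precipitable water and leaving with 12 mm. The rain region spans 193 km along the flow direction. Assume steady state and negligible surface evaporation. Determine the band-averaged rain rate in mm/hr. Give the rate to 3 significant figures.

Column moisture flux per unit crosswind length is F = V × PW.
Inflow: F_in = 13.1 × 44.2 = 579.02 mm·m/s
Outflow: F_out = 13.1 × 12 = 157.2 mm·m/s
Steady-state rate R = (F_in − F_out)/L = (579.02 − 157.2) / 193000 m = 2.186e-03 mm/s.
R = 2.186e-03 × 3600 = 7.87 mm/hr.

R ≈ 7.87 mm/hr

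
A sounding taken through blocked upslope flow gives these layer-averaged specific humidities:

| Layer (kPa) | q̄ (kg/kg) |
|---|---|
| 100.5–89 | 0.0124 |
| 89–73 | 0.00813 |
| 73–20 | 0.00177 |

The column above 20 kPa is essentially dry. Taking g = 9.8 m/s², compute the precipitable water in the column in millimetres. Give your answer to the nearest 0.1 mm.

Precipitable water is the column-integrated vapour mass per unit area: PW = (1/g) Σ q̄ Δp, with q in kg/kg and Δp in Pa (1 kg/m² of water = 1 mm).
Layer 100.5–89 kPa: Δp = 115 hPa = 11500 Pa, q̄ = 0.0124 kg/kg → 0.0124 × 11500 / 9.8 = 14.55 mm
Layer 89–73 kPa: Δp = 160 hPa = 16000 Pa, q̄ = 0.00813 kg/kg → 0.00813 × 16000 / 9.8 = 13.27 mm
Layer 73–20 kPa: Δp = 530 hPa = 53000 Pa, q̄ = 0.00177 kg/kg → 0.00177 × 53000 / 9.8 = 9.57 mm
PW = 14.55 + 13.27 + 9.57 = 37.39 ≈ 37.4 mm.

PW ≈ 37.4 mm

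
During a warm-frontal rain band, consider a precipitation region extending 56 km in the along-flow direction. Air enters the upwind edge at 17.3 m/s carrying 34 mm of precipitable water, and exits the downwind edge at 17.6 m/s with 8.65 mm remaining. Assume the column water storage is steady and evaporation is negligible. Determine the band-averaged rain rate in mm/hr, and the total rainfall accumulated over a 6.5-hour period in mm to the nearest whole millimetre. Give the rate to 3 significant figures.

R ≈ 28.0 mm/hr; total ≈ 182 mm

Column moisture flux per unit crosswind length is F = V × PW.
Inflow: F_in = 17.3 × 34 = 588.2 mm·m/s
Outflow: F_out = 17.6 × 8.65 = 152.24 mm·m/s
Steady-state rate R = (F_in − F_out)/L = (588.2 − 152.24) / 56000 m = 7.785e-03 mm/s.
R = 7.785e-03 × 3600 = 28.0 mm/hr.
Over 6.5 h: total = 28.0 × 6.5 = 182 mm.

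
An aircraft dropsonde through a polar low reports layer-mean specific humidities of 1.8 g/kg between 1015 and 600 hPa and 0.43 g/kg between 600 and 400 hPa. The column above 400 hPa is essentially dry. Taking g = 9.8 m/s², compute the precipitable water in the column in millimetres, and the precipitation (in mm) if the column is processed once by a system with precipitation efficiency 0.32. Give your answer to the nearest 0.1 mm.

Precipitable water is the column-integrated vapour mass per unit area: PW = (1/g) Σ q̄ Δp, with q in kg/kg and Δp in Pa (1 kg/m² of water = 1 mm).
Layer 1015–600 hPa: Δp = 415 hPa = 41500 Pa, q̄ = 0.0018 kg/kg → 0.0018 × 41500 / 9.8 = 7.62 mm
Layer 600–400 hPa: Δp = 200 hPa = 20000 Pa, q̄ = 0.00043 kg/kg → 0.00043 × 20000 / 9.8 = 0.88 mm
PW = 7.62 + 0.88 = 8.50 ≈ 8.5 mm.
Precipitation = ε × PW = 0.32 × 8.5 = 2.7 mm.

PW ≈ 8.5 mm; precipitation ≈ 2.7 mm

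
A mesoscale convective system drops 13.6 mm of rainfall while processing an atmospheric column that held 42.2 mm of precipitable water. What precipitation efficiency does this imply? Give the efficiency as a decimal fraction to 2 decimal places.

ε ≈ 0.32

ε = rainfall / PW = 13.6 / 42.2 = 0.32.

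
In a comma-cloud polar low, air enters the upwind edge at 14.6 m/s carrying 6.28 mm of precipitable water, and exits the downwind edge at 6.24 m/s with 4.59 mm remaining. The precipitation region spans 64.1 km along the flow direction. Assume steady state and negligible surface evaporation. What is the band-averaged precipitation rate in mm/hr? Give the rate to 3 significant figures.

Column moisture flux per unit crosswind length is F = V × PW.
Inflow: F_in = 14.6 × 6.28 = 91.688 mm·m/s
Outflow: F_out = 6.24 × 4.59 = 28.6416 mm·m/s
Steady-state rate R = (F_in − F_out)/L = (91.688 − 28.6416) / 64100 m = 9.836e-04 mm/s.
R = 9.836e-04 × 3600 = 3.54 mm/hr.

R ≈ 3.54 mm/hr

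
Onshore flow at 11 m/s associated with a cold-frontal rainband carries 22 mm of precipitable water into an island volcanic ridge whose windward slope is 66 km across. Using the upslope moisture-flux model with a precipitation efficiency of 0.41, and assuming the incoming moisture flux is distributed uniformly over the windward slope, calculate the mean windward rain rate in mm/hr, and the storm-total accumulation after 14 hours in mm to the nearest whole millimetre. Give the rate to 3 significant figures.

R ≈ 5.41 mm/hr; total ≈ 76 mm

Incoming column moisture flux per unit ridge length: F = V × PW = 11 × 22 = 242 mm·m/s.
Spread over the 66 km slope with efficiency ε = 0.41: R = ε·F/W = 0.41 × 242 / 66000 m = 1.503e-03 mm/s.
R = 1.503e-03 × 3600 = 5.41 mm/hr.
Over 14 h: total = 5.41 × 14 = 75.74 ≈ 76 mm.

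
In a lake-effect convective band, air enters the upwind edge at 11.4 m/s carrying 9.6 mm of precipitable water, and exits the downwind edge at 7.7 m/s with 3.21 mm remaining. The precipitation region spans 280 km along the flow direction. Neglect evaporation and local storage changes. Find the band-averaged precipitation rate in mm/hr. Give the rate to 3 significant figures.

R ≈ 1.09 mm/hr

Column moisture flux per unit crosswind length is F = V × PW.
Inflow: F_in = 11.4 × 9.6 = 109.44 mm·m/s
Outflow: F_out = 7.7 × 3.21 = 24.717 mm·m/s
Steady-state rate R = (F_in − F_out)/L = (109.44 − 24.717) / 280000 m = 3.026e-04 mm/s.
R = 3.026e-04 × 3600 = 1.09 mm/hr.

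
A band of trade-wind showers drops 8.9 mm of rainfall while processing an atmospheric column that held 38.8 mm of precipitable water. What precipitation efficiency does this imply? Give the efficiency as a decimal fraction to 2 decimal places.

ε = rainfall / PW = 8.9 / 38.8 = 0.23.

ε ≈ 0.23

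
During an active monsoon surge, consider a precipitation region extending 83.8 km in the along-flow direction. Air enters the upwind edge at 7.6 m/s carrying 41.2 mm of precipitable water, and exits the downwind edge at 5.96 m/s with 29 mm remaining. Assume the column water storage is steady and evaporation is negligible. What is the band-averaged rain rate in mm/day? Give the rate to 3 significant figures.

Column moisture flux per unit crosswind length is F = V × PW.
Inflow: F_in = 7.6 × 41.2 = 313.12 mm·m/s
Outflow: F_out = 5.96 × 29 = 172.84 mm·m/s
Steady-state rate R = (F_in − F_out)/L = (313.12 − 172.84) / 83800 m = 1.674e-03 mm/s.
R = 1.674e-03 × 3600 × 24 = 145 mm/day.

R ≈ 145 mm/day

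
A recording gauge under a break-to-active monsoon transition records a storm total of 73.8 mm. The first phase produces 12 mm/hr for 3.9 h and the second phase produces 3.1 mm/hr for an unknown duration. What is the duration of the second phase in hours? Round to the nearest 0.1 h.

Known phases: 12 × 3.9 = 46.8 mm.
Remaining depth = 73.8 − 46.8 = 27 mm.
Duration = 27 / 3.1 = 8.7 h.

duration ≈ 8.7 h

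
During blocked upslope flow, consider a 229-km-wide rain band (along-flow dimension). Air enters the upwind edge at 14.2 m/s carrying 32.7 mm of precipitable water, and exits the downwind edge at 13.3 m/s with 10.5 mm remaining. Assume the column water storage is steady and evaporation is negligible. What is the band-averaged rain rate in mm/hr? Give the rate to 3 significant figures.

R ≈ 5.10 mm/hr

Column moisture flux per unit crosswind length is F = V × PW.
Inflow: F_in = 14.2 × 32.7 = 464.34 mm·m/s
Outflow: F_out = 13.3 × 10.5 = 139.65 mm·m/s
Steady-state rate R = (F_in − F_out)/L = (464.34 − 139.65) / 229000 m = 1.418e-03 mm/s.
R = 1.418e-03 × 3600 = 5.10 mm/hr.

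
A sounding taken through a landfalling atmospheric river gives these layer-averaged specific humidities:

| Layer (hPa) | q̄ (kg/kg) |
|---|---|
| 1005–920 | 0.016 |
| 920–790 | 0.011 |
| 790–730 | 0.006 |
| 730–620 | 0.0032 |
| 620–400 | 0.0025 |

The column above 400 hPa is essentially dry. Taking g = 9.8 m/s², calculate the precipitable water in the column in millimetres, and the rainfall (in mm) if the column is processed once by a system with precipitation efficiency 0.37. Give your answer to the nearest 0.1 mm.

Precipitable water is the column-integrated vapour mass per unit area: PW = (1/g) Σ q̄ Δp, with q in kg/kg and Δp in Pa (1 kg/m² of water = 1 mm).
Layer 1005–920 hPa: Δp = 85 hPa = 8500 Pa, q̄ = 0.016 kg/kg → 0.016 × 8500 / 9.8 = 13.88 mm
Layer 920–790 hPa: Δp = 130 hPa = 13000 Pa, q̄ = 0.011 kg/kg → 0.011 × 13000 / 9.8 = 14.59 mm
Layer 790–730 hPa: Δp = 60 hPa = 6000 Pa, q̄ = 0.006 kg/kg → 0.006 × 6000 / 9.8 = 3.67 mm
Layer 730–620 hPa: Δp = 110 hPa = 11000 Pa, q̄ = 0.0032 kg/kg → 0.0032 × 11000 / 9.8 = 3.59 mm
Layer 620–400 hPa: Δp = 220 hPa = 22000 Pa, q̄ = 0.0025 kg/kg → 0.0025 × 22000 / 9.8 = 5.61 mm
PW = 13.88 + 14.59 + 3.67 + 3.59 + 5.61 = 41.34 ≈ 41.3 mm.
Rainfall = ε × PW = 0.37 × 41.3 = 15.3 mm.

PW ≈ 41.3 mm; rainfall ≈ 15.3 mm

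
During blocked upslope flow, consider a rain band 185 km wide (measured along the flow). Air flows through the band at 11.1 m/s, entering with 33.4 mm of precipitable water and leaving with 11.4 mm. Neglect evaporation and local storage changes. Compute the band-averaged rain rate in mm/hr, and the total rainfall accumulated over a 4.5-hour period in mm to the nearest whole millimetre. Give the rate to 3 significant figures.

R ≈ 4.75 mm/hr; total ≈ 21 mm

Column moisture flux per unit crosswind length is F = V × PW.
Inflow: F_in = 11.1 × 33.4 = 370.74 mm·m/s
Outflow: F_out = 11.1 × 11.4 = 126.54 mm·m/s
Steady-state rate R = (F_in − F_out)/L = (370.74 − 126.54) / 185000 m = 1.320e-03 mm/s.
R = 1.320e-03 × 3600 = 4.75 mm/hr.
Over 4.5 h: total = 4.75 × 4.5 = 21.375 ≈ 21 mm.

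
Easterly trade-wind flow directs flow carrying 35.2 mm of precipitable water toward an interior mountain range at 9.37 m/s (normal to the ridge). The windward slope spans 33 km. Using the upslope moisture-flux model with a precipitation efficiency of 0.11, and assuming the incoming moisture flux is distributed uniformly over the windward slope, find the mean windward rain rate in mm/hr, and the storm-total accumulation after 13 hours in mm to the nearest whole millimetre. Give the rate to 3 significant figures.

R ≈ 3.96 mm/hr; total ≈ 51 mm

Incoming column moisture flux per unit ridge length: F = V × PW = 9.37 × 35.2 = 329.824 mm·m/s.
Spread over the 33 km slope with efficiency ε = 0.11: R = ε·F/W = 0.11 × 329.824 / 33000 m = 1.099e-03 mm/s.
R = 1.099e-03 × 3600 = 3.96 mm/hr.
Over 13 h: total = 3.96 × 13 = 51.48 ≈ 51 mm.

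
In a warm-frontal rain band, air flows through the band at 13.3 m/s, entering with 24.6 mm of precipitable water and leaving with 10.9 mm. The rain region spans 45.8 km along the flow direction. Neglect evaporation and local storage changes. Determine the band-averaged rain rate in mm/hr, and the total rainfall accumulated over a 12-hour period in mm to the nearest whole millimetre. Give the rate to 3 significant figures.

R ≈ 14.3 mm/hr; total ≈ 172 mm

Column moisture flux per unit crosswind length is F = V × PW.
Inflow: F_in = 13.3 × 24.6 = 327.18 mm·m/s
Outflow: F_out = 13.3 × 10.9 = 144.97 mm·m/s
Steady-state rate R = (F_in − F_out)/L = (327.18 − 144.97) / 45800 m = 3.978e-03 mm/s.
R = 3.978e-03 × 3600 = 14.3 mm/hr.
Over 12 h: total = 14.3 × 12 = 171.6 ≈ 172 mm.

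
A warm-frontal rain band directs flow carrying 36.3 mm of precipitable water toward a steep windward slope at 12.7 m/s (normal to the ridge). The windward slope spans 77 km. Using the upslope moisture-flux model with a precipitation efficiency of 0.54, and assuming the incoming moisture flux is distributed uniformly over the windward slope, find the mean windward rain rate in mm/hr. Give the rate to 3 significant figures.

R ≈ 11.6 mm/hr

Incoming column moisture flux per unit ridge length: F = V × PW = 12.7 × 36.3 = 461.01 mm·m/s.
Spread over the 77 km slope with efficiency ε = 0.54: R = ε·F/W = 0.54 × 461.01 / 77000 m = 3.233e-03 mm/s.
R = 3.233e-03 × 3600 = 11.6 mm/hr.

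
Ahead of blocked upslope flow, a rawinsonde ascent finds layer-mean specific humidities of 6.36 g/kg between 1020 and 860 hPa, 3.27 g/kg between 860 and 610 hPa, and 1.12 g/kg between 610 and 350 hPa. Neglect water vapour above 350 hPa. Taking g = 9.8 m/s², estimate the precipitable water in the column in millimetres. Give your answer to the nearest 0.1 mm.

PW ≈ 21.7 mm

Precipitable water is the column-integrated vapour mass per unit area: PW = (1/g) Σ q̄ Δp, with q in kg/kg and Δp in Pa (1 kg/m² of water = 1 mm).
Layer 1020–860 hPa: Δp = 160 hPa = 16000 Pa, q̄ = 0.00636 kg/kg → 0.00636 × 16000 / 9.8 = 10.38 mm
Layer 860–610 hPa: Δp = 250 hPa = 25000 Pa, q̄ = 0.00327 kg/kg → 0.00327 × 25000 / 9.8 = 8.34 mm
Layer 610–350 hPa: Δp = 260 hPa = 26000 Pa, q̄ = 0.00112 kg/kg → 0.00112 × 26000 / 9.8 = 2.97 mm
PW = 10.38 + 8.34 + 2.97 = 21.69 ≈ 21.7 mm.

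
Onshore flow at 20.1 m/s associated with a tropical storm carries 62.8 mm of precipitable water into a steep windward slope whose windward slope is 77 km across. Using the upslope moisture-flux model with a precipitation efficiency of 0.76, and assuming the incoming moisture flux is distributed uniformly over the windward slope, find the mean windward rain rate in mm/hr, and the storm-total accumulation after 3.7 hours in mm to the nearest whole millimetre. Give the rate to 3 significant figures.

Incoming column moisture flux per unit ridge length: F = V × PW = 20.1 × 62.8 = 1262.28 mm·m/s.
Spread over the 77 km slope with efficiency ε = 0.76: R = ε·F/W = 0.76 × 1262.28 / 77000 m = 1.246e-02 mm/s.
R = 1.246e-02 × 3600 = 44.9 mm/hr.
Over 3.7 h: total = 44.9 × 3.7 = 166.13 ≈ 166 mm.

R ≈ 44.9 mm/hr; total ≈ 166 mm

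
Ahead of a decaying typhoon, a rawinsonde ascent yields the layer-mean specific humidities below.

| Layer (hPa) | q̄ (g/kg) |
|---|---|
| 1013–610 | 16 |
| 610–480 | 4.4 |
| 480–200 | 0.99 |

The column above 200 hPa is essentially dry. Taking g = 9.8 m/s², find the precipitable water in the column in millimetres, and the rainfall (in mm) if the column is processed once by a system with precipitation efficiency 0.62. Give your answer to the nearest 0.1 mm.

PW ≈ 74.5 mm; rainfall ≈ 46.2 mm

Precipitable water is the column-integrated vapour mass per unit area: PW = (1/g) Σ q̄ Δp, with q in kg/kg and Δp in Pa (1 kg/m² of water = 1 mm).
Layer 1013–610 hPa: Δp = 403 hPa = 40300 Pa, q̄ = 0.016 kg/kg → 0.016 × 40300 / 9.8 = 65.80 mm
Layer 610–480 hPa: Δp = 130 hPa = 13000 Pa, q̄ = 0.0044 kg/kg → 0.0044 × 13000 / 9.8 = 5.84 mm
Layer 480–200 hPa: Δp = 280 hPa = 28000 Pa, q̄ = 0.00099 kg/kg → 0.00099 × 28000 / 9.8 = 2.83 mm
PW = 65.80 + 5.84 + 2.83 = 74.47 ≈ 74.5 mm.
Rainfall = ε × PW = 0.62 × 74.5 = 46.2 mm.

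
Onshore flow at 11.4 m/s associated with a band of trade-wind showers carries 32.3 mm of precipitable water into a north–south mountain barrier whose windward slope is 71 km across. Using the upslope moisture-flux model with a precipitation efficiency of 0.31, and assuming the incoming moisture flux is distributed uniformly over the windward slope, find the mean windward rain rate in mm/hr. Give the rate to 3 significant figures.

Incoming column moisture flux per unit ridge length: F = V × PW = 11.4 × 32.3 = 368.22 mm·m/s.
Spread over the 71 km slope with efficiency ε = 0.31: R = ε·F/W = 0.31 × 368.22 / 71000 m = 1.608e-03 mm/s.
R = 1.608e-03 × 3600 = 5.79 mm/hr.

R ≈ 5.79 mm/hr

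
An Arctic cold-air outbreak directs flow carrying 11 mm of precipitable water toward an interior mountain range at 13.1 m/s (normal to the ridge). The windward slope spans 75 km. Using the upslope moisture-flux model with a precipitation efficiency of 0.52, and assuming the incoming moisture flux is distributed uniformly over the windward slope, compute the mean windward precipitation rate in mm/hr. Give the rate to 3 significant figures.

Incoming column moisture flux per unit ridge length: F = V × PW = 13.1 × 11 = 144.1 mm·m/s.
Spread over the 75 km slope with efficiency ε = 0.52: R = ε·F/W = 0.52 × 144.1 / 75000 m = 9.991e-04 mm/s.
R = 9.991e-04 × 3600 = 3.60 mm/hr.

R ≈ 3.60 mm/hr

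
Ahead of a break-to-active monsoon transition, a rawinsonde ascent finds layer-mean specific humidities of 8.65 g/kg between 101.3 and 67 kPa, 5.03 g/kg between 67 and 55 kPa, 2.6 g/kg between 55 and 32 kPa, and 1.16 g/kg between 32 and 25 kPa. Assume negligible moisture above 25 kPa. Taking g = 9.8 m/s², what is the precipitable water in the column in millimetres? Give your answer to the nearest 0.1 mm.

PW ≈ 43.4 mm

Precipitable water is the column-integrated vapour mass per unit area: PW = (1/g) Σ q̄ Δp, with q in kg/kg and Δp in Pa (1 kg/m² of water = 1 mm).
Layer 101.3–67 kPa: Δp = 343 hPa = 34300 Pa, q̄ = 0.00865 kg/kg → 0.00865 × 34300 / 9.8 = 30.28 mm
Layer 67–55 kPa: Δp = 120 hPa = 12000 Pa, q̄ = 0.00503 kg/kg → 0.00503 × 12000 / 9.8 = 6.16 mm
Layer 55–32 kPa: Δp = 230 hPa = 23000 Pa, q̄ = 0.0026 kg/kg → 0.0026 × 23000 / 9.8 = 6.10 mm
Layer 32–25 kPa: Δp = 70 hPa = 7000 Pa, q̄ = 0.00116 kg/kg → 0.00116 × 7000 / 9.8 = 0.83 mm
PW = 30.28 + 6.16 + 6.10 + 0.83 = 43.37 ≈ 43.4 mm.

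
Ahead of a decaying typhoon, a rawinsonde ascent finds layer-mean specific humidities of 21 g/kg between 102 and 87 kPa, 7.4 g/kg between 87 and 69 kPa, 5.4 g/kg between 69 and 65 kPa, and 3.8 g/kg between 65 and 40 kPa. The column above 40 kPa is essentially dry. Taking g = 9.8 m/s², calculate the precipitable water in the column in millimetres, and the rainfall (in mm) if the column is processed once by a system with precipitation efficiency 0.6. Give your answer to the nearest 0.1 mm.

PW ≈ 57.6 mm; rainfall ≈ 34.6 mm

Precipitable water is the column-integrated vapour mass per unit area: PW = (1/g) Σ q̄ Δp, with q in kg/kg and Δp in Pa (1 kg/m² of water = 1 mm).
Layer 102–87 kPa: Δp = 150 hPa = 15000 Pa, q̄ = 0.021 kg/kg → 0.021 × 15000 / 9.8 = 32.14 mm
Layer 87–69 kPa: Δp = 180 hPa = 18000 Pa, q̄ = 0.0074 kg/kg → 0.0074 × 18000 / 9.8 = 13.59 mm
Layer 69–65 kPa: Δp = 40 hPa = 4000 Pa, q̄ = 0.0054 kg/kg → 0.0054 × 4000 / 9.8 = 2.20 mm
Layer 65–40 kPa: Δp = 250 hPa = 25000 Pa, q̄ = 0.0038 kg/kg → 0.0038 × 25000 / 9.8 = 9.69 mm
PW = 32.14 + 13.59 + 2.20 + 9.69 = 57.62 ≈ 57.6 mm.
Rainfall = ε × PW = 0.6 × 57.6 = 34.6 mm.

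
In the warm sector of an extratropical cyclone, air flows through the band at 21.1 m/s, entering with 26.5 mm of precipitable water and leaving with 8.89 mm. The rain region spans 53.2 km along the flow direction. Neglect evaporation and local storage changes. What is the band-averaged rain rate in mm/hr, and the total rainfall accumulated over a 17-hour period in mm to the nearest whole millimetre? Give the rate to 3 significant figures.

Column moisture flux per unit crosswind length is F = V × PW.
Inflow: F_in = 21.1 × 26.5 = 559.15 mm·m/s
Outflow: F_out = 21.1 × 8.89 = 187.579 mm·m/s
Steady-state rate R = (F_in − F_out)/L = (559.15 − 187.579) / 53200 m = 6.984e-03 mm/s.
R = 6.984e-03 × 3600 = 25.1 mm/hr.
Over 17 h: total = 25.1 × 17 = 426.7 ≈ 427 mm.

R ≈ 25.1 mm/hr; total ≈ 427 mm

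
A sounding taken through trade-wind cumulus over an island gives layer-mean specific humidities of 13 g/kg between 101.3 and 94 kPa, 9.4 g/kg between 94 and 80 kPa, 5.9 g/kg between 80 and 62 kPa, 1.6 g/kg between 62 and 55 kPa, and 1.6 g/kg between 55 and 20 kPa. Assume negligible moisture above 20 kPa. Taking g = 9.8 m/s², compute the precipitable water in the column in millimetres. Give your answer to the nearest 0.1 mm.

Precipitable water is the column-integrated vapour mass per unit area: PW = (1/g) Σ q̄ Δp, with q in kg/kg and Δp in Pa (1 kg/m² of water = 1 mm).
Layer 101.3–94 kPa: Δp = 73 hPa = 7300 Pa, q̄ = 0.013 kg/kg → 0.013 × 7300 / 9.8 = 9.68 mm
Layer 94–80 kPa: Δp = 140 hPa = 14000 Pa, q̄ = 0.0094 kg/kg → 0.0094 × 14000 / 9.8 = 13.43 mm
Layer 80–62 kPa: Δp = 180 hPa = 18000 Pa, q̄ = 0.0059 kg/kg → 0.0059 × 18000 / 9.8 = 10.84 mm
Layer 62–55 kPa: Δp = 70 hPa = 7000 Pa, q̄ = 0.0016 kg/kg → 0.0016 × 7000 / 9.8 = 1.14 mm
Layer 55–20 kPa: Δp = 350 hPa = 35000 Pa, q̄ = 0.0016 kg/kg → 0.0016 × 35000 / 9.8 = 5.71 mm
PW = 9.68 + 13.43 + 10.84 + 1.14 + 5.71 = 40.80 ≈ 40.8 mm.

PW ≈ 40.8 mm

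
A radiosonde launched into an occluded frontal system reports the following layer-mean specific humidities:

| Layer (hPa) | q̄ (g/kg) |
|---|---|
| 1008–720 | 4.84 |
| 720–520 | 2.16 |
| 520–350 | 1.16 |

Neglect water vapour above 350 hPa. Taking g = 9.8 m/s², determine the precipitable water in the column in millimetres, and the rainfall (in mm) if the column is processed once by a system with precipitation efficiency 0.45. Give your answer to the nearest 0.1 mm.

PW ≈ 20.6 mm; rainfall ≈ 9.3 mm

Precipitable water is the column-integrated vapour mass per unit area: PW = (1/g) Σ q̄ Δp, with q in kg/kg and Δp in Pa (1 kg/m² of water = 1 mm).
Layer 1008–720 hPa: Δp = 288 hPa = 28800 Pa, q̄ = 0.00484 kg/kg → 0.00484 × 28800 / 9.8 = 14.22 mm
Layer 720–520 hPa: Δp = 200 hPa = 20000 Pa, q̄ = 0.00216 kg/kg → 0.00216 × 20000 / 9.8 = 4.41 mm
Layer 520–350 hPa: Δp = 170 hPa = 17000 Pa, q̄ = 0.00116 kg/kg → 0.00116 × 17000 / 9.8 = 2.01 mm
PW = 14.22 + 4.41 + 2.01 = 20.64 ≈ 20.6 mm.
Rainfall = ε × PW = 0.45 × 20.6 = 9.3 mm.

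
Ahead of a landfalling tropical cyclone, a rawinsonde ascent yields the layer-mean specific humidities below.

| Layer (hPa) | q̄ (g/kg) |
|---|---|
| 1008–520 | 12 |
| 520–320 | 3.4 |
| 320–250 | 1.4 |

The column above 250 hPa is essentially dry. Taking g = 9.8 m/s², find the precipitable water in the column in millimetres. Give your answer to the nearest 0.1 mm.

PW ≈ 67.7 mm

Precipitable water is the column-integrated vapour mass per unit area: PW = (1/g) Σ q̄ Δp, with q in kg/kg and Δp in Pa (1 kg/m² of water = 1 mm).
Layer 1008–520 hPa: Δp = 488 hPa = 48800 Pa, q̄ = 0.012 kg/kg → 0.012 × 48800 / 9.8 = 59.76 mm
Layer 520–320 hPa: Δp = 200 hPa = 20000 Pa, q̄ = 0.0034 kg/kg → 0.0034 × 20000 / 9.8 = 6.94 mm
Layer 320–250 hPa: Δp = 70 hPa = 7000 Pa, q̄ = 0.0014 kg/kg → 0.0014 × 7000 / 9.8 = 1.00 mm
PW = 59.76 + 6.94 + 1.00 = 67.70 ≈ 67.7 mm.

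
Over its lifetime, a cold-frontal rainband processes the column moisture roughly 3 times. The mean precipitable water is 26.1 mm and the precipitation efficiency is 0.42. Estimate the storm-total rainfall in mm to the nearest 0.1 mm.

rainfall ≈ 32.9 mm

Each cycle deposits ε × PW = 0.42 × 26.1 = 10.962 mm.
Over 3 cycles: 3 × 10.962 = 32.9 mm.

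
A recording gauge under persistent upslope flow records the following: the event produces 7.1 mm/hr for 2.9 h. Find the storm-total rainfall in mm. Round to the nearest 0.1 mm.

Total = Σ Rᵢ Δtᵢ = 7.1 × 2.9
      = 20.59 = 20.6 mm.

total ≈ 20.6 mm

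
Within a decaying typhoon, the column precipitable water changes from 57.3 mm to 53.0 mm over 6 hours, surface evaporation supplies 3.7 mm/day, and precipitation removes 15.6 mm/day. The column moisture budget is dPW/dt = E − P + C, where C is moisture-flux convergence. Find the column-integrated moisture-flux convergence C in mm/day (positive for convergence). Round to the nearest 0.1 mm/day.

dPW/dt = (53.0 − 57.3) mm / (6/24 day) = -17.200 mm/day.
C = dPW/dt − E + P = (-17.200) − 3.7 + 15.6 = -5.3 mm/day.

C ≈ -5.3 mm/day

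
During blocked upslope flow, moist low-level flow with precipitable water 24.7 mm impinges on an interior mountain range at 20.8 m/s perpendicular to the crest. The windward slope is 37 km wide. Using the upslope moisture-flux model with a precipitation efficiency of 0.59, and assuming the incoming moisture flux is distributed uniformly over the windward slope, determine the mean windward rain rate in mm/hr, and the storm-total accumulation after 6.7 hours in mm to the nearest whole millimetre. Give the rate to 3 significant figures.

Incoming column moisture flux per unit ridge length: F = V × PW = 20.8 × 24.7 = 513.76 mm·m/s.
Spread over the 37 km slope with efficiency ε = 0.59: R = ε·F/W = 0.59 × 513.76 / 37000 m = 8.192e-03 mm/s.
R = 8.192e-03 × 3600 = 29.5 mm/hr.
Over 6.7 h: total = 29.5 × 6.7 = 197.65 ≈ 198 mm.

R ≈ 29.5 mm/hr; total ≈ 198 mm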